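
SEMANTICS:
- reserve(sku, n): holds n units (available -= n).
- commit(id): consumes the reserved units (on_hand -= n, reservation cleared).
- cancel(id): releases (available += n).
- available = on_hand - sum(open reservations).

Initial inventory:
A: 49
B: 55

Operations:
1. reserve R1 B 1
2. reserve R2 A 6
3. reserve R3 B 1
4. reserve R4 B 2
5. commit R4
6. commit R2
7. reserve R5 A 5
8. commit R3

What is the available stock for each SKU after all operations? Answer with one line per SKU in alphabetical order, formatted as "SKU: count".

Answer: A: 38
B: 51

Derivation:
Step 1: reserve R1 B 1 -> on_hand[A=49 B=55] avail[A=49 B=54] open={R1}
Step 2: reserve R2 A 6 -> on_hand[A=49 B=55] avail[A=43 B=54] open={R1,R2}
Step 3: reserve R3 B 1 -> on_hand[A=49 B=55] avail[A=43 B=53] open={R1,R2,R3}
Step 4: reserve R4 B 2 -> on_hand[A=49 B=55] avail[A=43 B=51] open={R1,R2,R3,R4}
Step 5: commit R4 -> on_hand[A=49 B=53] avail[A=43 B=51] open={R1,R2,R3}
Step 6: commit R2 -> on_hand[A=43 B=53] avail[A=43 B=51] open={R1,R3}
Step 7: reserve R5 A 5 -> on_hand[A=43 B=53] avail[A=38 B=51] open={R1,R3,R5}
Step 8: commit R3 -> on_hand[A=43 B=52] avail[A=38 B=51] open={R1,R5}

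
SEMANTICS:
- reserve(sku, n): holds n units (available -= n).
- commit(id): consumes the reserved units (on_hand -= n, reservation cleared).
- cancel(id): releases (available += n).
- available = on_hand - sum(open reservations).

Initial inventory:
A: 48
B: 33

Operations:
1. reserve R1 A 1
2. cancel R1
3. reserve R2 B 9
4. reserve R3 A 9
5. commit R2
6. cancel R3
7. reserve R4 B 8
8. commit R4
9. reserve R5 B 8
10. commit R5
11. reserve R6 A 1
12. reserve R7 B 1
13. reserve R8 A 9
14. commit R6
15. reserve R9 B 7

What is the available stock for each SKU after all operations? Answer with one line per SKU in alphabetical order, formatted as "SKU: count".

Step 1: reserve R1 A 1 -> on_hand[A=48 B=33] avail[A=47 B=33] open={R1}
Step 2: cancel R1 -> on_hand[A=48 B=33] avail[A=48 B=33] open={}
Step 3: reserve R2 B 9 -> on_hand[A=48 B=33] avail[A=48 B=24] open={R2}
Step 4: reserve R3 A 9 -> on_hand[A=48 B=33] avail[A=39 B=24] open={R2,R3}
Step 5: commit R2 -> on_hand[A=48 B=24] avail[A=39 B=24] open={R3}
Step 6: cancel R3 -> on_hand[A=48 B=24] avail[A=48 B=24] open={}
Step 7: reserve R4 B 8 -> on_hand[A=48 B=24] avail[A=48 B=16] open={R4}
Step 8: commit R4 -> on_hand[A=48 B=16] avail[A=48 B=16] open={}
Step 9: reserve R5 B 8 -> on_hand[A=48 B=16] avail[A=48 B=8] open={R5}
Step 10: commit R5 -> on_hand[A=48 B=8] avail[A=48 B=8] open={}
Step 11: reserve R6 A 1 -> on_hand[A=48 B=8] avail[A=47 B=8] open={R6}
Step 12: reserve R7 B 1 -> on_hand[A=48 B=8] avail[A=47 B=7] open={R6,R7}
Step 13: reserve R8 A 9 -> on_hand[A=48 B=8] avail[A=38 B=7] open={R6,R7,R8}
Step 14: commit R6 -> on_hand[A=47 B=8] avail[A=38 B=7] open={R7,R8}
Step 15: reserve R9 B 7 -> on_hand[A=47 B=8] avail[A=38 B=0] open={R7,R8,R9}

Answer: A: 38
B: 0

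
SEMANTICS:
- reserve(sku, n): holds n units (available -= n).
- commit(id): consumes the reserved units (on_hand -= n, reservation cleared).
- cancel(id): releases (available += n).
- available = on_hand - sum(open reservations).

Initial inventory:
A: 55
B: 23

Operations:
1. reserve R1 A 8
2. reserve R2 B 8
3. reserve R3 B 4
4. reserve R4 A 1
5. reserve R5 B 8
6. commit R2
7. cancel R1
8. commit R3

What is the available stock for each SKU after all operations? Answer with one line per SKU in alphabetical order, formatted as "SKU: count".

Answer: A: 54
B: 3

Derivation:
Step 1: reserve R1 A 8 -> on_hand[A=55 B=23] avail[A=47 B=23] open={R1}
Step 2: reserve R2 B 8 -> on_hand[A=55 B=23] avail[A=47 B=15] open={R1,R2}
Step 3: reserve R3 B 4 -> on_hand[A=55 B=23] avail[A=47 B=11] open={R1,R2,R3}
Step 4: reserve R4 A 1 -> on_hand[A=55 B=23] avail[A=46 B=11] open={R1,R2,R3,R4}
Step 5: reserve R5 B 8 -> on_hand[A=55 B=23] avail[A=46 B=3] open={R1,R2,R3,R4,R5}
Step 6: commit R2 -> on_hand[A=55 B=15] avail[A=46 B=3] open={R1,R3,R4,R5}
Step 7: cancel R1 -> on_hand[A=55 B=15] avail[A=54 B=3] open={R3,R4,R5}
Step 8: commit R3 -> on_hand[A=55 B=11] avail[A=54 B=3] open={R4,R5}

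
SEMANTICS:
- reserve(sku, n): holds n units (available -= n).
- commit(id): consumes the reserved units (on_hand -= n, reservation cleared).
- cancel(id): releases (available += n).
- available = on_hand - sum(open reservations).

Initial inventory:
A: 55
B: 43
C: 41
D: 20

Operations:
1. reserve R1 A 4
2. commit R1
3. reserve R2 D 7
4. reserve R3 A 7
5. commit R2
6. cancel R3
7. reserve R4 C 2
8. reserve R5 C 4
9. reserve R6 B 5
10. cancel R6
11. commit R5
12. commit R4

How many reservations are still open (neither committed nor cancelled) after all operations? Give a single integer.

Step 1: reserve R1 A 4 -> on_hand[A=55 B=43 C=41 D=20] avail[A=51 B=43 C=41 D=20] open={R1}
Step 2: commit R1 -> on_hand[A=51 B=43 C=41 D=20] avail[A=51 B=43 C=41 D=20] open={}
Step 3: reserve R2 D 7 -> on_hand[A=51 B=43 C=41 D=20] avail[A=51 B=43 C=41 D=13] open={R2}
Step 4: reserve R3 A 7 -> on_hand[A=51 B=43 C=41 D=20] avail[A=44 B=43 C=41 D=13] open={R2,R3}
Step 5: commit R2 -> on_hand[A=51 B=43 C=41 D=13] avail[A=44 B=43 C=41 D=13] open={R3}
Step 6: cancel R3 -> on_hand[A=51 B=43 C=41 D=13] avail[A=51 B=43 C=41 D=13] open={}
Step 7: reserve R4 C 2 -> on_hand[A=51 B=43 C=41 D=13] avail[A=51 B=43 C=39 D=13] open={R4}
Step 8: reserve R5 C 4 -> on_hand[A=51 B=43 C=41 D=13] avail[A=51 B=43 C=35 D=13] open={R4,R5}
Step 9: reserve R6 B 5 -> on_hand[A=51 B=43 C=41 D=13] avail[A=51 B=38 C=35 D=13] open={R4,R5,R6}
Step 10: cancel R6 -> on_hand[A=51 B=43 C=41 D=13] avail[A=51 B=43 C=35 D=13] open={R4,R5}
Step 11: commit R5 -> on_hand[A=51 B=43 C=37 D=13] avail[A=51 B=43 C=35 D=13] open={R4}
Step 12: commit R4 -> on_hand[A=51 B=43 C=35 D=13] avail[A=51 B=43 C=35 D=13] open={}
Open reservations: [] -> 0

Answer: 0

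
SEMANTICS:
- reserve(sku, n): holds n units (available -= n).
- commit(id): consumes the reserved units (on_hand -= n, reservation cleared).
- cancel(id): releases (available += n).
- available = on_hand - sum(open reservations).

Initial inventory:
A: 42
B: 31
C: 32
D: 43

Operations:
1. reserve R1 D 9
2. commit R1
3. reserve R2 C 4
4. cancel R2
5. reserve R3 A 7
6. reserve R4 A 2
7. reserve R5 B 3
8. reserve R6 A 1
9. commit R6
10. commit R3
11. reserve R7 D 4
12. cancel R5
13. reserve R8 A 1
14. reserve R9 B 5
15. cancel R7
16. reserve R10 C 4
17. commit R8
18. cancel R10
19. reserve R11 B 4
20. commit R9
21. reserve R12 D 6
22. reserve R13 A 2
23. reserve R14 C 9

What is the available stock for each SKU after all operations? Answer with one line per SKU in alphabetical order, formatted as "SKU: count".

Answer: A: 29
B: 22
C: 23
D: 28

Derivation:
Step 1: reserve R1 D 9 -> on_hand[A=42 B=31 C=32 D=43] avail[A=42 B=31 C=32 D=34] open={R1}
Step 2: commit R1 -> on_hand[A=42 B=31 C=32 D=34] avail[A=42 B=31 C=32 D=34] open={}
Step 3: reserve R2 C 4 -> on_hand[A=42 B=31 C=32 D=34] avail[A=42 B=31 C=28 D=34] open={R2}
Step 4: cancel R2 -> on_hand[A=42 B=31 C=32 D=34] avail[A=42 B=31 C=32 D=34] open={}
Step 5: reserve R3 A 7 -> on_hand[A=42 B=31 C=32 D=34] avail[A=35 B=31 C=32 D=34] open={R3}
Step 6: reserve R4 A 2 -> on_hand[A=42 B=31 C=32 D=34] avail[A=33 B=31 C=32 D=34] open={R3,R4}
Step 7: reserve R5 B 3 -> on_hand[A=42 B=31 C=32 D=34] avail[A=33 B=28 C=32 D=34] open={R3,R4,R5}
Step 8: reserve R6 A 1 -> on_hand[A=42 B=31 C=32 D=34] avail[A=32 B=28 C=32 D=34] open={R3,R4,R5,R6}
Step 9: commit R6 -> on_hand[A=41 B=31 C=32 D=34] avail[A=32 B=28 C=32 D=34] open={R3,R4,R5}
Step 10: commit R3 -> on_hand[A=34 B=31 C=32 D=34] avail[A=32 B=28 C=32 D=34] open={R4,R5}
Step 11: reserve R7 D 4 -> on_hand[A=34 B=31 C=32 D=34] avail[A=32 B=28 C=32 D=30] open={R4,R5,R7}
Step 12: cancel R5 -> on_hand[A=34 B=31 C=32 D=34] avail[A=32 B=31 C=32 D=30] open={R4,R7}
Step 13: reserve R8 A 1 -> on_hand[A=34 B=31 C=32 D=34] avail[A=31 B=31 C=32 D=30] open={R4,R7,R8}
Step 14: reserve R9 B 5 -> on_hand[A=34 B=31 C=32 D=34] avail[A=31 B=26 C=32 D=30] open={R4,R7,R8,R9}
Step 15: cancel R7 -> on_hand[A=34 B=31 C=32 D=34] avail[A=31 B=26 C=32 D=34] open={R4,R8,R9}
Step 16: reserve R10 C 4 -> on_hand[A=34 B=31 C=32 D=34] avail[A=31 B=26 C=28 D=34] open={R10,R4,R8,R9}
Step 17: commit R8 -> on_hand[A=33 B=31 C=32 D=34] avail[A=31 B=26 C=28 D=34] open={R10,R4,R9}
Step 18: cancel R10 -> on_hand[A=33 B=31 C=32 D=34] avail[A=31 B=26 C=32 D=34] open={R4,R9}
Step 19: reserve R11 B 4 -> on_hand[A=33 B=31 C=32 D=34] avail[A=31 B=22 C=32 D=34] open={R11,R4,R9}
Step 20: commit R9 -> on_hand[A=33 B=26 C=32 D=34] avail[A=31 B=22 C=32 D=34] open={R11,R4}
Step 21: reserve R12 D 6 -> on_hand[A=33 B=26 C=32 D=34] avail[A=31 B=22 C=32 D=28] open={R11,R12,R4}
Step 22: reserve R13 A 2 -> on_hand[A=33 B=26 C=32 D=34] avail[A=29 B=22 C=32 D=28] open={R11,R12,R13,R4}
Step 23: reserve R14 C 9 -> on_hand[A=33 B=26 C=32 D=34] avail[A=29 B=22 C=23 D=28] open={R11,R12,R13,R14,R4}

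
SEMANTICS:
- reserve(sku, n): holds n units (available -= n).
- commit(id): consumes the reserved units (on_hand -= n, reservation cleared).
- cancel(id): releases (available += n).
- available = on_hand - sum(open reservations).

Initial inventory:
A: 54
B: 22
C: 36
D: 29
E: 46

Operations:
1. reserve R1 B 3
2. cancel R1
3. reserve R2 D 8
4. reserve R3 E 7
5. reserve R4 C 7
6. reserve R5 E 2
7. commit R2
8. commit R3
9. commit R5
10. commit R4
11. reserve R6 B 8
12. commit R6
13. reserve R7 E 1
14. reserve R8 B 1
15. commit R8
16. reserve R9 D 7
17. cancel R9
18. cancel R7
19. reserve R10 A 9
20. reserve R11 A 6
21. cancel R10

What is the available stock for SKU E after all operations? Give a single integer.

Answer: 37

Derivation:
Step 1: reserve R1 B 3 -> on_hand[A=54 B=22 C=36 D=29 E=46] avail[A=54 B=19 C=36 D=29 E=46] open={R1}
Step 2: cancel R1 -> on_hand[A=54 B=22 C=36 D=29 E=46] avail[A=54 B=22 C=36 D=29 E=46] open={}
Step 3: reserve R2 D 8 -> on_hand[A=54 B=22 C=36 D=29 E=46] avail[A=54 B=22 C=36 D=21 E=46] open={R2}
Step 4: reserve R3 E 7 -> on_hand[A=54 B=22 C=36 D=29 E=46] avail[A=54 B=22 C=36 D=21 E=39] open={R2,R3}
Step 5: reserve R4 C 7 -> on_hand[A=54 B=22 C=36 D=29 E=46] avail[A=54 B=22 C=29 D=21 E=39] open={R2,R3,R4}
Step 6: reserve R5 E 2 -> on_hand[A=54 B=22 C=36 D=29 E=46] avail[A=54 B=22 C=29 D=21 E=37] open={R2,R3,R4,R5}
Step 7: commit R2 -> on_hand[A=54 B=22 C=36 D=21 E=46] avail[A=54 B=22 C=29 D=21 E=37] open={R3,R4,R5}
Step 8: commit R3 -> on_hand[A=54 B=22 C=36 D=21 E=39] avail[A=54 B=22 C=29 D=21 E=37] open={R4,R5}
Step 9: commit R5 -> on_hand[A=54 B=22 C=36 D=21 E=37] avail[A=54 B=22 C=29 D=21 E=37] open={R4}
Step 10: commit R4 -> on_hand[A=54 B=22 C=29 D=21 E=37] avail[A=54 B=22 C=29 D=21 E=37] open={}
Step 11: reserve R6 B 8 -> on_hand[A=54 B=22 C=29 D=21 E=37] avail[A=54 B=14 C=29 D=21 E=37] open={R6}
Step 12: commit R6 -> on_hand[A=54 B=14 C=29 D=21 E=37] avail[A=54 B=14 C=29 D=21 E=37] open={}
Step 13: reserve R7 E 1 -> on_hand[A=54 B=14 C=29 D=21 E=37] avail[A=54 B=14 C=29 D=21 E=36] open={R7}
Step 14: reserve R8 B 1 -> on_hand[A=54 B=14 C=29 D=21 E=37] avail[A=54 B=13 C=29 D=21 E=36] open={R7,R8}
Step 15: commit R8 -> on_hand[A=54 B=13 C=29 D=21 E=37] avail[A=54 B=13 C=29 D=21 E=36] open={R7}
Step 16: reserve R9 D 7 -> on_hand[A=54 B=13 C=29 D=21 E=37] avail[A=54 B=13 C=29 D=14 E=36] open={R7,R9}
Step 17: cancel R9 -> on_hand[A=54 B=13 C=29 D=21 E=37] avail[A=54 B=13 C=29 D=21 E=36] open={R7}
Step 18: cancel R7 -> on_hand[A=54 B=13 C=29 D=21 E=37] avail[A=54 B=13 C=29 D=21 E=37] open={}
Step 19: reserve R10 A 9 -> on_hand[A=54 B=13 C=29 D=21 E=37] avail[A=45 B=13 C=29 D=21 E=37] open={R10}
Step 20: reserve R11 A 6 -> on_hand[A=54 B=13 C=29 D=21 E=37] avail[A=39 B=13 C=29 D=21 E=37] open={R10,R11}
Step 21: cancel R10 -> on_hand[A=54 B=13 C=29 D=21 E=37] avail[A=48 B=13 C=29 D=21 E=37] open={R11}
Final available[E] = 37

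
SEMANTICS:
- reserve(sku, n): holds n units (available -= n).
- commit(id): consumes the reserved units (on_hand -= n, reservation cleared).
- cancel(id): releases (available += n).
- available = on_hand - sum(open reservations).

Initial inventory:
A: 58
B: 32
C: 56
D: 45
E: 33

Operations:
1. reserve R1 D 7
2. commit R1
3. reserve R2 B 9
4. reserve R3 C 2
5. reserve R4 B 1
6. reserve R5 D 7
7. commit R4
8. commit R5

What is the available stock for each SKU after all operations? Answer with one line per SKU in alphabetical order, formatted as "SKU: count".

Answer: A: 58
B: 22
C: 54
D: 31
E: 33

Derivation:
Step 1: reserve R1 D 7 -> on_hand[A=58 B=32 C=56 D=45 E=33] avail[A=58 B=32 C=56 D=38 E=33] open={R1}
Step 2: commit R1 -> on_hand[A=58 B=32 C=56 D=38 E=33] avail[A=58 B=32 C=56 D=38 E=33] open={}
Step 3: reserve R2 B 9 -> on_hand[A=58 B=32 C=56 D=38 E=33] avail[A=58 B=23 C=56 D=38 E=33] open={R2}
Step 4: reserve R3 C 2 -> on_hand[A=58 B=32 C=56 D=38 E=33] avail[A=58 B=23 C=54 D=38 E=33] open={R2,R3}
Step 5: reserve R4 B 1 -> on_hand[A=58 B=32 C=56 D=38 E=33] avail[A=58 B=22 C=54 D=38 E=33] open={R2,R3,R4}
Step 6: reserve R5 D 7 -> on_hand[A=58 B=32 C=56 D=38 E=33] avail[A=58 B=22 C=54 D=31 E=33] open={R2,R3,R4,R5}
Step 7: commit R4 -> on_hand[A=58 B=31 C=56 D=38 E=33] avail[A=58 B=22 C=54 D=31 E=33] open={R2,R3,R5}
Step 8: commit R5 -> on_hand[A=58 B=31 C=56 D=31 E=33] avail[A=58 B=22 C=54 D=31 E=33] open={R2,R3}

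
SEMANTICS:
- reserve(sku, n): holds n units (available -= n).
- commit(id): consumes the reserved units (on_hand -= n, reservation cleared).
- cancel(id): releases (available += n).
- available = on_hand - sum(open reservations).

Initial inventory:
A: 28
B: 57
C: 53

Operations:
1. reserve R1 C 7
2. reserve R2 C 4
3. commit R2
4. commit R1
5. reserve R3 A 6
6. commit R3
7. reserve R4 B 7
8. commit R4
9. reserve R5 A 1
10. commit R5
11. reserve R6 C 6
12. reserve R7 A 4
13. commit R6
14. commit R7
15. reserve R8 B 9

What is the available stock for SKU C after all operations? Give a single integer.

Step 1: reserve R1 C 7 -> on_hand[A=28 B=57 C=53] avail[A=28 B=57 C=46] open={R1}
Step 2: reserve R2 C 4 -> on_hand[A=28 B=57 C=53] avail[A=28 B=57 C=42] open={R1,R2}
Step 3: commit R2 -> on_hand[A=28 B=57 C=49] avail[A=28 B=57 C=42] open={R1}
Step 4: commit R1 -> on_hand[A=28 B=57 C=42] avail[A=28 B=57 C=42] open={}
Step 5: reserve R3 A 6 -> on_hand[A=28 B=57 C=42] avail[A=22 B=57 C=42] open={R3}
Step 6: commit R3 -> on_hand[A=22 B=57 C=42] avail[A=22 B=57 C=42] open={}
Step 7: reserve R4 B 7 -> on_hand[A=22 B=57 C=42] avail[A=22 B=50 C=42] open={R4}
Step 8: commit R4 -> on_hand[A=22 B=50 C=42] avail[A=22 B=50 C=42] open={}
Step 9: reserve R5 A 1 -> on_hand[A=22 B=50 C=42] avail[A=21 B=50 C=42] open={R5}
Step 10: commit R5 -> on_hand[A=21 B=50 C=42] avail[A=21 B=50 C=42] open={}
Step 11: reserve R6 C 6 -> on_hand[A=21 B=50 C=42] avail[A=21 B=50 C=36] open={R6}
Step 12: reserve R7 A 4 -> on_hand[A=21 B=50 C=42] avail[A=17 B=50 C=36] open={R6,R7}
Step 13: commit R6 -> on_hand[A=21 B=50 C=36] avail[A=17 B=50 C=36] open={R7}
Step 14: commit R7 -> on_hand[A=17 B=50 C=36] avail[A=17 B=50 C=36] open={}
Step 15: reserve R8 B 9 -> on_hand[A=17 B=50 C=36] avail[A=17 B=41 C=36] open={R8}
Final available[C] = 36

Answer: 36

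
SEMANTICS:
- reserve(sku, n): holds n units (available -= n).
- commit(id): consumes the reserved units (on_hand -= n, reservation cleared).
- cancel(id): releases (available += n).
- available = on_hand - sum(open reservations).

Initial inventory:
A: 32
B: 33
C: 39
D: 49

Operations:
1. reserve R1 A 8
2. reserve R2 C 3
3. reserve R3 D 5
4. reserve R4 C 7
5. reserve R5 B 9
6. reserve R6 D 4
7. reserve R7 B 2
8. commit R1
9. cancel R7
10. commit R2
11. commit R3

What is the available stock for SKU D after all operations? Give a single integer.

Step 1: reserve R1 A 8 -> on_hand[A=32 B=33 C=39 D=49] avail[A=24 B=33 C=39 D=49] open={R1}
Step 2: reserve R2 C 3 -> on_hand[A=32 B=33 C=39 D=49] avail[A=24 B=33 C=36 D=49] open={R1,R2}
Step 3: reserve R3 D 5 -> on_hand[A=32 B=33 C=39 D=49] avail[A=24 B=33 C=36 D=44] open={R1,R2,R3}
Step 4: reserve R4 C 7 -> on_hand[A=32 B=33 C=39 D=49] avail[A=24 B=33 C=29 D=44] open={R1,R2,R3,R4}
Step 5: reserve R5 B 9 -> on_hand[A=32 B=33 C=39 D=49] avail[A=24 B=24 C=29 D=44] open={R1,R2,R3,R4,R5}
Step 6: reserve R6 D 4 -> on_hand[A=32 B=33 C=39 D=49] avail[A=24 B=24 C=29 D=40] open={R1,R2,R3,R4,R5,R6}
Step 7: reserve R7 B 2 -> on_hand[A=32 B=33 C=39 D=49] avail[A=24 B=22 C=29 D=40] open={R1,R2,R3,R4,R5,R6,R7}
Step 8: commit R1 -> on_hand[A=24 B=33 C=39 D=49] avail[A=24 B=22 C=29 D=40] open={R2,R3,R4,R5,R6,R7}
Step 9: cancel R7 -> on_hand[A=24 B=33 C=39 D=49] avail[A=24 B=24 C=29 D=40] open={R2,R3,R4,R5,R6}
Step 10: commit R2 -> on_hand[A=24 B=33 C=36 D=49] avail[A=24 B=24 C=29 D=40] open={R3,R4,R5,R6}
Step 11: commit R3 -> on_hand[A=24 B=33 C=36 D=44] avail[A=24 B=24 C=29 D=40] open={R4,R5,R6}
Final available[D] = 40

Answer: 40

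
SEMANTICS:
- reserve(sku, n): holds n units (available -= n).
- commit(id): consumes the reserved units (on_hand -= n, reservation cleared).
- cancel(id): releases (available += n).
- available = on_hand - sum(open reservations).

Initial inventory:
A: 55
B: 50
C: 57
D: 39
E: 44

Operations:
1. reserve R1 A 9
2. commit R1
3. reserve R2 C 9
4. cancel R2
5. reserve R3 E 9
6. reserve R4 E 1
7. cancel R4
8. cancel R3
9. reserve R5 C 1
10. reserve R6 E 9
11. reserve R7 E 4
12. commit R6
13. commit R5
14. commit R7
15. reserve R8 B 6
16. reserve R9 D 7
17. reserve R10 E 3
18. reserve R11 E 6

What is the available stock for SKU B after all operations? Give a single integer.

Step 1: reserve R1 A 9 -> on_hand[A=55 B=50 C=57 D=39 E=44] avail[A=46 B=50 C=57 D=39 E=44] open={R1}
Step 2: commit R1 -> on_hand[A=46 B=50 C=57 D=39 E=44] avail[A=46 B=50 C=57 D=39 E=44] open={}
Step 3: reserve R2 C 9 -> on_hand[A=46 B=50 C=57 D=39 E=44] avail[A=46 B=50 C=48 D=39 E=44] open={R2}
Step 4: cancel R2 -> on_hand[A=46 B=50 C=57 D=39 E=44] avail[A=46 B=50 C=57 D=39 E=44] open={}
Step 5: reserve R3 E 9 -> on_hand[A=46 B=50 C=57 D=39 E=44] avail[A=46 B=50 C=57 D=39 E=35] open={R3}
Step 6: reserve R4 E 1 -> on_hand[A=46 B=50 C=57 D=39 E=44] avail[A=46 B=50 C=57 D=39 E=34] open={R3,R4}
Step 7: cancel R4 -> on_hand[A=46 B=50 C=57 D=39 E=44] avail[A=46 B=50 C=57 D=39 E=35] open={R3}
Step 8: cancel R3 -> on_hand[A=46 B=50 C=57 D=39 E=44] avail[A=46 B=50 C=57 D=39 E=44] open={}
Step 9: reserve R5 C 1 -> on_hand[A=46 B=50 C=57 D=39 E=44] avail[A=46 B=50 C=56 D=39 E=44] open={R5}
Step 10: reserve R6 E 9 -> on_hand[A=46 B=50 C=57 D=39 E=44] avail[A=46 B=50 C=56 D=39 E=35] open={R5,R6}
Step 11: reserve R7 E 4 -> on_hand[A=46 B=50 C=57 D=39 E=44] avail[A=46 B=50 C=56 D=39 E=31] open={R5,R6,R7}
Step 12: commit R6 -> on_hand[A=46 B=50 C=57 D=39 E=35] avail[A=46 B=50 C=56 D=39 E=31] open={R5,R7}
Step 13: commit R5 -> on_hand[A=46 B=50 C=56 D=39 E=35] avail[A=46 B=50 C=56 D=39 E=31] open={R7}
Step 14: commit R7 -> on_hand[A=46 B=50 C=56 D=39 E=31] avail[A=46 B=50 C=56 D=39 E=31] open={}
Step 15: reserve R8 B 6 -> on_hand[A=46 B=50 C=56 D=39 E=31] avail[A=46 B=44 C=56 D=39 E=31] open={R8}
Step 16: reserve R9 D 7 -> on_hand[A=46 B=50 C=56 D=39 E=31] avail[A=46 B=44 C=56 D=32 E=31] open={R8,R9}
Step 17: reserve R10 E 3 -> on_hand[A=46 B=50 C=56 D=39 E=31] avail[A=46 B=44 C=56 D=32 E=28] open={R10,R8,R9}
Step 18: reserve R11 E 6 -> on_hand[A=46 B=50 C=56 D=39 E=31] avail[A=46 B=44 C=56 D=32 E=22] open={R10,R11,R8,R9}
Final available[B] = 44

Answer: 44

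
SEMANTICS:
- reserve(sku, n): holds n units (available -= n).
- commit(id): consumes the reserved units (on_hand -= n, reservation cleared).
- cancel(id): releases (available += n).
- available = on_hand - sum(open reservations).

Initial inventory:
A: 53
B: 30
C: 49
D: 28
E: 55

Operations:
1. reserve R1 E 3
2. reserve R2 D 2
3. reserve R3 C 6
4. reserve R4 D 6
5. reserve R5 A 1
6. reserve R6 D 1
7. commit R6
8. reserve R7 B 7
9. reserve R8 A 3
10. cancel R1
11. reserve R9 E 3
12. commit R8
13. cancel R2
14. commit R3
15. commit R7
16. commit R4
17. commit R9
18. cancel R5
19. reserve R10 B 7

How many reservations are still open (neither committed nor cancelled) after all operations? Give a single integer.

Answer: 1

Derivation:
Step 1: reserve R1 E 3 -> on_hand[A=53 B=30 C=49 D=28 E=55] avail[A=53 B=30 C=49 D=28 E=52] open={R1}
Step 2: reserve R2 D 2 -> on_hand[A=53 B=30 C=49 D=28 E=55] avail[A=53 B=30 C=49 D=26 E=52] open={R1,R2}
Step 3: reserve R3 C 6 -> on_hand[A=53 B=30 C=49 D=28 E=55] avail[A=53 B=30 C=43 D=26 E=52] open={R1,R2,R3}
Step 4: reserve R4 D 6 -> on_hand[A=53 B=30 C=49 D=28 E=55] avail[A=53 B=30 C=43 D=20 E=52] open={R1,R2,R3,R4}
Step 5: reserve R5 A 1 -> on_hand[A=53 B=30 C=49 D=28 E=55] avail[A=52 B=30 C=43 D=20 E=52] open={R1,R2,R3,R4,R5}
Step 6: reserve R6 D 1 -> on_hand[A=53 B=30 C=49 D=28 E=55] avail[A=52 B=30 C=43 D=19 E=52] open={R1,R2,R3,R4,R5,R6}
Step 7: commit R6 -> on_hand[A=53 B=30 C=49 D=27 E=55] avail[A=52 B=30 C=43 D=19 E=52] open={R1,R2,R3,R4,R5}
Step 8: reserve R7 B 7 -> on_hand[A=53 B=30 C=49 D=27 E=55] avail[A=52 B=23 C=43 D=19 E=52] open={R1,R2,R3,R4,R5,R7}
Step 9: reserve R8 A 3 -> on_hand[A=53 B=30 C=49 D=27 E=55] avail[A=49 B=23 C=43 D=19 E=52] open={R1,R2,R3,R4,R5,R7,R8}
Step 10: cancel R1 -> on_hand[A=53 B=30 C=49 D=27 E=55] avail[A=49 B=23 C=43 D=19 E=55] open={R2,R3,R4,R5,R7,R8}
Step 11: reserve R9 E 3 -> on_hand[A=53 B=30 C=49 D=27 E=55] avail[A=49 B=23 C=43 D=19 E=52] open={R2,R3,R4,R5,R7,R8,R9}
Step 12: commit R8 -> on_hand[A=50 B=30 C=49 D=27 E=55] avail[A=49 B=23 C=43 D=19 E=52] open={R2,R3,R4,R5,R7,R9}
Step 13: cancel R2 -> on_hand[A=50 B=30 C=49 D=27 E=55] avail[A=49 B=23 C=43 D=21 E=52] open={R3,R4,R5,R7,R9}
Step 14: commit R3 -> on_hand[A=50 B=30 C=43 D=27 E=55] avail[A=49 B=23 C=43 D=21 E=52] open={R4,R5,R7,R9}
Step 15: commit R7 -> on_hand[A=50 B=23 C=43 D=27 E=55] avail[A=49 B=23 C=43 D=21 E=52] open={R4,R5,R9}
Step 16: commit R4 -> on_hand[A=50 B=23 C=43 D=21 E=55] avail[A=49 B=23 C=43 D=21 E=52] open={R5,R9}
Step 17: commit R9 -> on_hand[A=50 B=23 C=43 D=21 E=52] avail[A=49 B=23 C=43 D=21 E=52] open={R5}
Step 18: cancel R5 -> on_hand[A=50 B=23 C=43 D=21 E=52] avail[A=50 B=23 C=43 D=21 E=52] open={}
Step 19: reserve R10 B 7 -> on_hand[A=50 B=23 C=43 D=21 E=52] avail[A=50 B=16 C=43 D=21 E=52] open={R10}
Open reservations: ['R10'] -> 1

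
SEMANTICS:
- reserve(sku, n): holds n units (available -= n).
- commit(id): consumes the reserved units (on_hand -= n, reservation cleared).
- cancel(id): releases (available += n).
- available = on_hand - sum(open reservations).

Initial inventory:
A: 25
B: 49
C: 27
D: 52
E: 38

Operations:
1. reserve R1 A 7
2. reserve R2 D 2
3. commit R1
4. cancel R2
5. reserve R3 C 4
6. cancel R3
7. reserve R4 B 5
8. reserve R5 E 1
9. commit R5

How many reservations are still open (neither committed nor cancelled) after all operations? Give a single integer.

Answer: 1

Derivation:
Step 1: reserve R1 A 7 -> on_hand[A=25 B=49 C=27 D=52 E=38] avail[A=18 B=49 C=27 D=52 E=38] open={R1}
Step 2: reserve R2 D 2 -> on_hand[A=25 B=49 C=27 D=52 E=38] avail[A=18 B=49 C=27 D=50 E=38] open={R1,R2}
Step 3: commit R1 -> on_hand[A=18 B=49 C=27 D=52 E=38] avail[A=18 B=49 C=27 D=50 E=38] open={R2}
Step 4: cancel R2 -> on_hand[A=18 B=49 C=27 D=52 E=38] avail[A=18 B=49 C=27 D=52 E=38] open={}
Step 5: reserve R3 C 4 -> on_hand[A=18 B=49 C=27 D=52 E=38] avail[A=18 B=49 C=23 D=52 E=38] open={R3}
Step 6: cancel R3 -> on_hand[A=18 B=49 C=27 D=52 E=38] avail[A=18 B=49 C=27 D=52 E=38] open={}
Step 7: reserve R4 B 5 -> on_hand[A=18 B=49 C=27 D=52 E=38] avail[A=18 B=44 C=27 D=52 E=38] open={R4}
Step 8: reserve R5 E 1 -> on_hand[A=18 B=49 C=27 D=52 E=38] avail[A=18 B=44 C=27 D=52 E=37] open={R4,R5}
Step 9: commit R5 -> on_hand[A=18 B=49 C=27 D=52 E=37] avail[A=18 B=44 C=27 D=52 E=37] open={R4}
Open reservations: ['R4'] -> 1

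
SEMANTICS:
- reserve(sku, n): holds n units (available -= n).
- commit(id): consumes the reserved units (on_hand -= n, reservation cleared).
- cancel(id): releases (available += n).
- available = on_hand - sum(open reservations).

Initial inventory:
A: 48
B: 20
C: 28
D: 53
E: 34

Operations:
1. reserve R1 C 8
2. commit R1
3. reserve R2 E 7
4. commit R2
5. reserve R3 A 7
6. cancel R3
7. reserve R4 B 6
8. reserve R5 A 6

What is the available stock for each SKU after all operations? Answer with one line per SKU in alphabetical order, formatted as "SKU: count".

Answer: A: 42
B: 14
C: 20
D: 53
E: 27

Derivation:
Step 1: reserve R1 C 8 -> on_hand[A=48 B=20 C=28 D=53 E=34] avail[A=48 B=20 C=20 D=53 E=34] open={R1}
Step 2: commit R1 -> on_hand[A=48 B=20 C=20 D=53 E=34] avail[A=48 B=20 C=20 D=53 E=34] open={}
Step 3: reserve R2 E 7 -> on_hand[A=48 B=20 C=20 D=53 E=34] avail[A=48 B=20 C=20 D=53 E=27] open={R2}
Step 4: commit R2 -> on_hand[A=48 B=20 C=20 D=53 E=27] avail[A=48 B=20 C=20 D=53 E=27] open={}
Step 5: reserve R3 A 7 -> on_hand[A=48 B=20 C=20 D=53 E=27] avail[A=41 B=20 C=20 D=53 E=27] open={R3}
Step 6: cancel R3 -> on_hand[A=48 B=20 C=20 D=53 E=27] avail[A=48 B=20 C=20 D=53 E=27] open={}
Step 7: reserve R4 B 6 -> on_hand[A=48 B=20 C=20 D=53 E=27] avail[A=48 B=14 C=20 D=53 E=27] open={R4}
Step 8: reserve R5 A 6 -> on_hand[A=48 B=20 C=20 D=53 E=27] avail[A=42 B=14 C=20 D=53 E=27] open={R4,R5}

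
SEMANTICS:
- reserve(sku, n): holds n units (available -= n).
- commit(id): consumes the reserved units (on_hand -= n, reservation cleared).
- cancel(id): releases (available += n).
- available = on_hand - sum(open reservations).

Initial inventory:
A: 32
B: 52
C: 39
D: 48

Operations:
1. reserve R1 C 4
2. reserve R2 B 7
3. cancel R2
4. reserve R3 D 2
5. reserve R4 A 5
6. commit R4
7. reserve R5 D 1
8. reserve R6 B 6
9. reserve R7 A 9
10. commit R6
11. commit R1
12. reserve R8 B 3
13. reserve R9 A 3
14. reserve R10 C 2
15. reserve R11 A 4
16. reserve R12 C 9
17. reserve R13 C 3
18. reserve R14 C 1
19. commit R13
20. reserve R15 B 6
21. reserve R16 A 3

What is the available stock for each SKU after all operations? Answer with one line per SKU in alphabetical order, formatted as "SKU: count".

Answer: A: 8
B: 37
C: 20
D: 45

Derivation:
Step 1: reserve R1 C 4 -> on_hand[A=32 B=52 C=39 D=48] avail[A=32 B=52 C=35 D=48] open={R1}
Step 2: reserve R2 B 7 -> on_hand[A=32 B=52 C=39 D=48] avail[A=32 B=45 C=35 D=48] open={R1,R2}
Step 3: cancel R2 -> on_hand[A=32 B=52 C=39 D=48] avail[A=32 B=52 C=35 D=48] open={R1}
Step 4: reserve R3 D 2 -> on_hand[A=32 B=52 C=39 D=48] avail[A=32 B=52 C=35 D=46] open={R1,R3}
Step 5: reserve R4 A 5 -> on_hand[A=32 B=52 C=39 D=48] avail[A=27 B=52 C=35 D=46] open={R1,R3,R4}
Step 6: commit R4 -> on_hand[A=27 B=52 C=39 D=48] avail[A=27 B=52 C=35 D=46] open={R1,R3}
Step 7: reserve R5 D 1 -> on_hand[A=27 B=52 C=39 D=48] avail[A=27 B=52 C=35 D=45] open={R1,R3,R5}
Step 8: reserve R6 B 6 -> on_hand[A=27 B=52 C=39 D=48] avail[A=27 B=46 C=35 D=45] open={R1,R3,R5,R6}
Step 9: reserve R7 A 9 -> on_hand[A=27 B=52 C=39 D=48] avail[A=18 B=46 C=35 D=45] open={R1,R3,R5,R6,R7}
Step 10: commit R6 -> on_hand[A=27 B=46 C=39 D=48] avail[A=18 B=46 C=35 D=45] open={R1,R3,R5,R7}
Step 11: commit R1 -> on_hand[A=27 B=46 C=35 D=48] avail[A=18 B=46 C=35 D=45] open={R3,R5,R7}
Step 12: reserve R8 B 3 -> on_hand[A=27 B=46 C=35 D=48] avail[A=18 B=43 C=35 D=45] open={R3,R5,R7,R8}
Step 13: reserve R9 A 3 -> on_hand[A=27 B=46 C=35 D=48] avail[A=15 B=43 C=35 D=45] open={R3,R5,R7,R8,R9}
Step 14: reserve R10 C 2 -> on_hand[A=27 B=46 C=35 D=48] avail[A=15 B=43 C=33 D=45] open={R10,R3,R5,R7,R8,R9}
Step 15: reserve R11 A 4 -> on_hand[A=27 B=46 C=35 D=48] avail[A=11 B=43 C=33 D=45] open={R10,R11,R3,R5,R7,R8,R9}
Step 16: reserve R12 C 9 -> on_hand[A=27 B=46 C=35 D=48] avail[A=11 B=43 C=24 D=45] open={R10,R11,R12,R3,R5,R7,R8,R9}
Step 17: reserve R13 C 3 -> on_hand[A=27 B=46 C=35 D=48] avail[A=11 B=43 C=21 D=45] open={R10,R11,R12,R13,R3,R5,R7,R8,R9}
Step 18: reserve R14 C 1 -> on_hand[A=27 B=46 C=35 D=48] avail[A=11 B=43 C=20 D=45] open={R10,R11,R12,R13,R14,R3,R5,R7,R8,R9}
Step 19: commit R13 -> on_hand[A=27 B=46 C=32 D=48] avail[A=11 B=43 C=20 D=45] open={R10,R11,R12,R14,R3,R5,R7,R8,R9}
Step 20: reserve R15 B 6 -> on_hand[A=27 B=46 C=32 D=48] avail[A=11 B=37 C=20 D=45] open={R10,R11,R12,R14,R15,R3,R5,R7,R8,R9}
Step 21: reserve R16 A 3 -> on_hand[A=27 B=46 C=32 D=48] avail[A=8 B=37 C=20 D=45] open={R10,R11,R12,R14,R15,R16,R3,R5,R7,R8,R9}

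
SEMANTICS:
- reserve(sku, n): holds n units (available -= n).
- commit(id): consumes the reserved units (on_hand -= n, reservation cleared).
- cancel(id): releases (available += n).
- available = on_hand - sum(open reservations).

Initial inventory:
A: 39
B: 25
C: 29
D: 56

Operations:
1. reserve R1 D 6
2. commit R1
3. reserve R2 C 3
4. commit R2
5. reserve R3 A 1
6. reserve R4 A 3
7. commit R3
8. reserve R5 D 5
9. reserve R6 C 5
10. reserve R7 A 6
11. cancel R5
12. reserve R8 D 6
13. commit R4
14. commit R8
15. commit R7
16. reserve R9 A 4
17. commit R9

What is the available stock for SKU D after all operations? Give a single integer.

Answer: 44

Derivation:
Step 1: reserve R1 D 6 -> on_hand[A=39 B=25 C=29 D=56] avail[A=39 B=25 C=29 D=50] open={R1}
Step 2: commit R1 -> on_hand[A=39 B=25 C=29 D=50] avail[A=39 B=25 C=29 D=50] open={}
Step 3: reserve R2 C 3 -> on_hand[A=39 B=25 C=29 D=50] avail[A=39 B=25 C=26 D=50] open={R2}
Step 4: commit R2 -> on_hand[A=39 B=25 C=26 D=50] avail[A=39 B=25 C=26 D=50] open={}
Step 5: reserve R3 A 1 -> on_hand[A=39 B=25 C=26 D=50] avail[A=38 B=25 C=26 D=50] open={R3}
Step 6: reserve R4 A 3 -> on_hand[A=39 B=25 C=26 D=50] avail[A=35 B=25 C=26 D=50] open={R3,R4}
Step 7: commit R3 -> on_hand[A=38 B=25 C=26 D=50] avail[A=35 B=25 C=26 D=50] open={R4}
Step 8: reserve R5 D 5 -> on_hand[A=38 B=25 C=26 D=50] avail[A=35 B=25 C=26 D=45] open={R4,R5}
Step 9: reserve R6 C 5 -> on_hand[A=38 B=25 C=26 D=50] avail[A=35 B=25 C=21 D=45] open={R4,R5,R6}
Step 10: reserve R7 A 6 -> on_hand[A=38 B=25 C=26 D=50] avail[A=29 B=25 C=21 D=45] open={R4,R5,R6,R7}
Step 11: cancel R5 -> on_hand[A=38 B=25 C=26 D=50] avail[A=29 B=25 C=21 D=50] open={R4,R6,R7}
Step 12: reserve R8 D 6 -> on_hand[A=38 B=25 C=26 D=50] avail[A=29 B=25 C=21 D=44] open={R4,R6,R7,R8}
Step 13: commit R4 -> on_hand[A=35 B=25 C=26 D=50] avail[A=29 B=25 C=21 D=44] open={R6,R7,R8}
Step 14: commit R8 -> on_hand[A=35 B=25 C=26 D=44] avail[A=29 B=25 C=21 D=44] open={R6,R7}
Step 15: commit R7 -> on_hand[A=29 B=25 C=26 D=44] avail[A=29 B=25 C=21 D=44] open={R6}
Step 16: reserve R9 A 4 -> on_hand[A=29 B=25 C=26 D=44] avail[A=25 B=25 C=21 D=44] open={R6,R9}
Step 17: commit R9 -> on_hand[A=25 B=25 C=26 D=44] avail[A=25 B=25 C=21 D=44] open={R6}
Final available[D] = 44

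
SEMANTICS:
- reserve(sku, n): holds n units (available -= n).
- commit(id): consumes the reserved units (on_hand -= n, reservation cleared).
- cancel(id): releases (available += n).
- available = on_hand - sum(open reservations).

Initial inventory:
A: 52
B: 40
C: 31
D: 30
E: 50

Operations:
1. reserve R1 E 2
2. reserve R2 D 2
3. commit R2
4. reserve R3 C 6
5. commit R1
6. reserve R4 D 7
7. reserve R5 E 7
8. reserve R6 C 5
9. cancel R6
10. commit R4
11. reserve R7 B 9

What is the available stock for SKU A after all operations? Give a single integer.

Answer: 52

Derivation:
Step 1: reserve R1 E 2 -> on_hand[A=52 B=40 C=31 D=30 E=50] avail[A=52 B=40 C=31 D=30 E=48] open={R1}
Step 2: reserve R2 D 2 -> on_hand[A=52 B=40 C=31 D=30 E=50] avail[A=52 B=40 C=31 D=28 E=48] open={R1,R2}
Step 3: commit R2 -> on_hand[A=52 B=40 C=31 D=28 E=50] avail[A=52 B=40 C=31 D=28 E=48] open={R1}
Step 4: reserve R3 C 6 -> on_hand[A=52 B=40 C=31 D=28 E=50] avail[A=52 B=40 C=25 D=28 E=48] open={R1,R3}
Step 5: commit R1 -> on_hand[A=52 B=40 C=31 D=28 E=48] avail[A=52 B=40 C=25 D=28 E=48] open={R3}
Step 6: reserve R4 D 7 -> on_hand[A=52 B=40 C=31 D=28 E=48] avail[A=52 B=40 C=25 D=21 E=48] open={R3,R4}
Step 7: reserve R5 E 7 -> on_hand[A=52 B=40 C=31 D=28 E=48] avail[A=52 B=40 C=25 D=21 E=41] open={R3,R4,R5}
Step 8: reserve R6 C 5 -> on_hand[A=52 B=40 C=31 D=28 E=48] avail[A=52 B=40 C=20 D=21 E=41] open={R3,R4,R5,R6}
Step 9: cancel R6 -> on_hand[A=52 B=40 C=31 D=28 E=48] avail[A=52 B=40 C=25 D=21 E=41] open={R3,R4,R5}
Step 10: commit R4 -> on_hand[A=52 B=40 C=31 D=21 E=48] avail[A=52 B=40 C=25 D=21 E=41] open={R3,R5}
Step 11: reserve R7 B 9 -> on_hand[A=52 B=40 C=31 D=21 E=48] avail[A=52 B=31 C=25 D=21 E=41] open={R3,R5,R7}
Final available[A] = 52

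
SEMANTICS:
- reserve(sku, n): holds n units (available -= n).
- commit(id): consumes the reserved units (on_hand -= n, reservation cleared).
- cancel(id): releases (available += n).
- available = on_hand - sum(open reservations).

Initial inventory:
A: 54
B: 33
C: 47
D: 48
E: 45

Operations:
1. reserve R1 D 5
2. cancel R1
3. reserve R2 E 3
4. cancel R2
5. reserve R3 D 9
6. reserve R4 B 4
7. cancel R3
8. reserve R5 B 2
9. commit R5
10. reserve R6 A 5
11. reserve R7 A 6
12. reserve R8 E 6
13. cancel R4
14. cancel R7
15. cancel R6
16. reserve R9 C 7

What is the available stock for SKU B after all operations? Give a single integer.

Step 1: reserve R1 D 5 -> on_hand[A=54 B=33 C=47 D=48 E=45] avail[A=54 B=33 C=47 D=43 E=45] open={R1}
Step 2: cancel R1 -> on_hand[A=54 B=33 C=47 D=48 E=45] avail[A=54 B=33 C=47 D=48 E=45] open={}
Step 3: reserve R2 E 3 -> on_hand[A=54 B=33 C=47 D=48 E=45] avail[A=54 B=33 C=47 D=48 E=42] open={R2}
Step 4: cancel R2 -> on_hand[A=54 B=33 C=47 D=48 E=45] avail[A=54 B=33 C=47 D=48 E=45] open={}
Step 5: reserve R3 D 9 -> on_hand[A=54 B=33 C=47 D=48 E=45] avail[A=54 B=33 C=47 D=39 E=45] open={R3}
Step 6: reserve R4 B 4 -> on_hand[A=54 B=33 C=47 D=48 E=45] avail[A=54 B=29 C=47 D=39 E=45] open={R3,R4}
Step 7: cancel R3 -> on_hand[A=54 B=33 C=47 D=48 E=45] avail[A=54 B=29 C=47 D=48 E=45] open={R4}
Step 8: reserve R5 B 2 -> on_hand[A=54 B=33 C=47 D=48 E=45] avail[A=54 B=27 C=47 D=48 E=45] open={R4,R5}
Step 9: commit R5 -> on_hand[A=54 B=31 C=47 D=48 E=45] avail[A=54 B=27 C=47 D=48 E=45] open={R4}
Step 10: reserve R6 A 5 -> on_hand[A=54 B=31 C=47 D=48 E=45] avail[A=49 B=27 C=47 D=48 E=45] open={R4,R6}
Step 11: reserve R7 A 6 -> on_hand[A=54 B=31 C=47 D=48 E=45] avail[A=43 B=27 C=47 D=48 E=45] open={R4,R6,R7}
Step 12: reserve R8 E 6 -> on_hand[A=54 B=31 C=47 D=48 E=45] avail[A=43 B=27 C=47 D=48 E=39] open={R4,R6,R7,R8}
Step 13: cancel R4 -> on_hand[A=54 B=31 C=47 D=48 E=45] avail[A=43 B=31 C=47 D=48 E=39] open={R6,R7,R8}
Step 14: cancel R7 -> on_hand[A=54 B=31 C=47 D=48 E=45] avail[A=49 B=31 C=47 D=48 E=39] open={R6,R8}
Step 15: cancel R6 -> on_hand[A=54 B=31 C=47 D=48 E=45] avail[A=54 B=31 C=47 D=48 E=39] open={R8}
Step 16: reserve R9 C 7 -> on_hand[A=54 B=31 C=47 D=48 E=45] avail[A=54 B=31 C=40 D=48 E=39] open={R8,R9}
Final available[B] = 31

Answer: 31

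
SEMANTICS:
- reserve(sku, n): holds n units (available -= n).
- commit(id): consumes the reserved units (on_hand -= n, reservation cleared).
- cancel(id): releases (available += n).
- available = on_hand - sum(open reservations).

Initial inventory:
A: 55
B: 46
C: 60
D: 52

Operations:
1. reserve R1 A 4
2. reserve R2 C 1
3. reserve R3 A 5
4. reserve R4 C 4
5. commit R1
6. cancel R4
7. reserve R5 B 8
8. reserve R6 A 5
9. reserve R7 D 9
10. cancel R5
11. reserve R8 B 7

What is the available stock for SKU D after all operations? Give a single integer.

Answer: 43

Derivation:
Step 1: reserve R1 A 4 -> on_hand[A=55 B=46 C=60 D=52] avail[A=51 B=46 C=60 D=52] open={R1}
Step 2: reserve R2 C 1 -> on_hand[A=55 B=46 C=60 D=52] avail[A=51 B=46 C=59 D=52] open={R1,R2}
Step 3: reserve R3 A 5 -> on_hand[A=55 B=46 C=60 D=52] avail[A=46 B=46 C=59 D=52] open={R1,R2,R3}
Step 4: reserve R4 C 4 -> on_hand[A=55 B=46 C=60 D=52] avail[A=46 B=46 C=55 D=52] open={R1,R2,R3,R4}
Step 5: commit R1 -> on_hand[A=51 B=46 C=60 D=52] avail[A=46 B=46 C=55 D=52] open={R2,R3,R4}
Step 6: cancel R4 -> on_hand[A=51 B=46 C=60 D=52] avail[A=46 B=46 C=59 D=52] open={R2,R3}
Step 7: reserve R5 B 8 -> on_hand[A=51 B=46 C=60 D=52] avail[A=46 B=38 C=59 D=52] open={R2,R3,R5}
Step 8: reserve R6 A 5 -> on_hand[A=51 B=46 C=60 D=52] avail[A=41 B=38 C=59 D=52] open={R2,R3,R5,R6}
Step 9: reserve R7 D 9 -> on_hand[A=51 B=46 C=60 D=52] avail[A=41 B=38 C=59 D=43] open={R2,R3,R5,R6,R7}
Step 10: cancel R5 -> on_hand[A=51 B=46 C=60 D=52] avail[A=41 B=46 C=59 D=43] open={R2,R3,R6,R7}
Step 11: reserve R8 B 7 -> on_hand[A=51 B=46 C=60 D=52] avail[A=41 B=39 C=59 D=43] open={R2,R3,R6,R7,R8}
Final available[D] = 43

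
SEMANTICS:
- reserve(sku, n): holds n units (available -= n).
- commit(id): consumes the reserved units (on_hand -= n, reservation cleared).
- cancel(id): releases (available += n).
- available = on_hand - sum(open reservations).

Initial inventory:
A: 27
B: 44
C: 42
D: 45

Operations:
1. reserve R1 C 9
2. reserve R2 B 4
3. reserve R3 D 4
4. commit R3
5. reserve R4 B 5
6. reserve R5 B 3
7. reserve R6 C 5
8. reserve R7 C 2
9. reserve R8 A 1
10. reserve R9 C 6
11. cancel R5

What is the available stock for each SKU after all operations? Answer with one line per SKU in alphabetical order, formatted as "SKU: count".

Answer: A: 26
B: 35
C: 20
D: 41

Derivation:
Step 1: reserve R1 C 9 -> on_hand[A=27 B=44 C=42 D=45] avail[A=27 B=44 C=33 D=45] open={R1}
Step 2: reserve R2 B 4 -> on_hand[A=27 B=44 C=42 D=45] avail[A=27 B=40 C=33 D=45] open={R1,R2}
Step 3: reserve R3 D 4 -> on_hand[A=27 B=44 C=42 D=45] avail[A=27 B=40 C=33 D=41] open={R1,R2,R3}
Step 4: commit R3 -> on_hand[A=27 B=44 C=42 D=41] avail[A=27 B=40 C=33 D=41] open={R1,R2}
Step 5: reserve R4 B 5 -> on_hand[A=27 B=44 C=42 D=41] avail[A=27 B=35 C=33 D=41] open={R1,R2,R4}
Step 6: reserve R5 B 3 -> on_hand[A=27 B=44 C=42 D=41] avail[A=27 B=32 C=33 D=41] open={R1,R2,R4,R5}
Step 7: reserve R6 C 5 -> on_hand[A=27 B=44 C=42 D=41] avail[A=27 B=32 C=28 D=41] open={R1,R2,R4,R5,R6}
Step 8: reserve R7 C 2 -> on_hand[A=27 B=44 C=42 D=41] avail[A=27 B=32 C=26 D=41] open={R1,R2,R4,R5,R6,R7}
Step 9: reserve R8 A 1 -> on_hand[A=27 B=44 C=42 D=41] avail[A=26 B=32 C=26 D=41] open={R1,R2,R4,R5,R6,R7,R8}
Step 10: reserve R9 C 6 -> on_hand[A=27 B=44 C=42 D=41] avail[A=26 B=32 C=20 D=41] open={R1,R2,R4,R5,R6,R7,R8,R9}
Step 11: cancel R5 -> on_hand[A=27 B=44 C=42 D=41] avail[A=26 B=35 C=20 D=41] open={R1,R2,R4,R6,R7,R8,R9}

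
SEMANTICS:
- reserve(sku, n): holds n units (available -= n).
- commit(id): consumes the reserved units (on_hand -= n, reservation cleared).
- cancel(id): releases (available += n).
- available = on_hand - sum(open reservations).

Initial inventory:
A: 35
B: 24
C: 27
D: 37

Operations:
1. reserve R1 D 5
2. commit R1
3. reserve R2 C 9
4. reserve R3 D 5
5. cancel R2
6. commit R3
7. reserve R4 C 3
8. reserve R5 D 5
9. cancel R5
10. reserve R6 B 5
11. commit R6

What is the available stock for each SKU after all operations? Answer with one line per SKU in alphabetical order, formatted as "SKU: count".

Step 1: reserve R1 D 5 -> on_hand[A=35 B=24 C=27 D=37] avail[A=35 B=24 C=27 D=32] open={R1}
Step 2: commit R1 -> on_hand[A=35 B=24 C=27 D=32] avail[A=35 B=24 C=27 D=32] open={}
Step 3: reserve R2 C 9 -> on_hand[A=35 B=24 C=27 D=32] avail[A=35 B=24 C=18 D=32] open={R2}
Step 4: reserve R3 D 5 -> on_hand[A=35 B=24 C=27 D=32] avail[A=35 B=24 C=18 D=27] open={R2,R3}
Step 5: cancel R2 -> on_hand[A=35 B=24 C=27 D=32] avail[A=35 B=24 C=27 D=27] open={R3}
Step 6: commit R3 -> on_hand[A=35 B=24 C=27 D=27] avail[A=35 B=24 C=27 D=27] open={}
Step 7: reserve R4 C 3 -> on_hand[A=35 B=24 C=27 D=27] avail[A=35 B=24 C=24 D=27] open={R4}
Step 8: reserve R5 D 5 -> on_hand[A=35 B=24 C=27 D=27] avail[A=35 B=24 C=24 D=22] open={R4,R5}
Step 9: cancel R5 -> on_hand[A=35 B=24 C=27 D=27] avail[A=35 B=24 C=24 D=27] open={R4}
Step 10: reserve R6 B 5 -> on_hand[A=35 B=24 C=27 D=27] avail[A=35 B=19 C=24 D=27] open={R4,R6}
Step 11: commit R6 -> on_hand[A=35 B=19 C=27 D=27] avail[A=35 B=19 C=24 D=27] open={R4}

Answer: A: 35
B: 19
C: 24
D: 27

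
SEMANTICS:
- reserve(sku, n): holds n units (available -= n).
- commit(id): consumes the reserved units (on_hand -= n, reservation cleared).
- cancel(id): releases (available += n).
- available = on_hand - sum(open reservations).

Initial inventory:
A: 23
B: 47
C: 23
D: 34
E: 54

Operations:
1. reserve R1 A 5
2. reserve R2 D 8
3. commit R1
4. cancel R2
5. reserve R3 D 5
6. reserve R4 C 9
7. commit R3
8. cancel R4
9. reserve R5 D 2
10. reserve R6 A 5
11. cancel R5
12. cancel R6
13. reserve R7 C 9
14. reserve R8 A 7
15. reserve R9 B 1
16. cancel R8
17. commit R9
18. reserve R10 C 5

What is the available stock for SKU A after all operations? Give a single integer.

Answer: 18

Derivation:
Step 1: reserve R1 A 5 -> on_hand[A=23 B=47 C=23 D=34 E=54] avail[A=18 B=47 C=23 D=34 E=54] open={R1}
Step 2: reserve R2 D 8 -> on_hand[A=23 B=47 C=23 D=34 E=54] avail[A=18 B=47 C=23 D=26 E=54] open={R1,R2}
Step 3: commit R1 -> on_hand[A=18 B=47 C=23 D=34 E=54] avail[A=18 B=47 C=23 D=26 E=54] open={R2}
Step 4: cancel R2 -> on_hand[A=18 B=47 C=23 D=34 E=54] avail[A=18 B=47 C=23 D=34 E=54] open={}
Step 5: reserve R3 D 5 -> on_hand[A=18 B=47 C=23 D=34 E=54] avail[A=18 B=47 C=23 D=29 E=54] open={R3}
Step 6: reserve R4 C 9 -> on_hand[A=18 B=47 C=23 D=34 E=54] avail[A=18 B=47 C=14 D=29 E=54] open={R3,R4}
Step 7: commit R3 -> on_hand[A=18 B=47 C=23 D=29 E=54] avail[A=18 B=47 C=14 D=29 E=54] open={R4}
Step 8: cancel R4 -> on_hand[A=18 B=47 C=23 D=29 E=54] avail[A=18 B=47 C=23 D=29 E=54] open={}
Step 9: reserve R5 D 2 -> on_hand[A=18 B=47 C=23 D=29 E=54] avail[A=18 B=47 C=23 D=27 E=54] open={R5}
Step 10: reserve R6 A 5 -> on_hand[A=18 B=47 C=23 D=29 E=54] avail[A=13 B=47 C=23 D=27 E=54] open={R5,R6}
Step 11: cancel R5 -> on_hand[A=18 B=47 C=23 D=29 E=54] avail[A=13 B=47 C=23 D=29 E=54] open={R6}
Step 12: cancel R6 -> on_hand[A=18 B=47 C=23 D=29 E=54] avail[A=18 B=47 C=23 D=29 E=54] open={}
Step 13: reserve R7 C 9 -> on_hand[A=18 B=47 C=23 D=29 E=54] avail[A=18 B=47 C=14 D=29 E=54] open={R7}
Step 14: reserve R8 A 7 -> on_hand[A=18 B=47 C=23 D=29 E=54] avail[A=11 B=47 C=14 D=29 E=54] open={R7,R8}
Step 15: reserve R9 B 1 -> on_hand[A=18 B=47 C=23 D=29 E=54] avail[A=11 B=46 C=14 D=29 E=54] open={R7,R8,R9}
Step 16: cancel R8 -> on_hand[A=18 B=47 C=23 D=29 E=54] avail[A=18 B=46 C=14 D=29 E=54] open={R7,R9}
Step 17: commit R9 -> on_hand[A=18 B=46 C=23 D=29 E=54] avail[A=18 B=46 C=14 D=29 E=54] open={R7}
Step 18: reserve R10 C 5 -> on_hand[A=18 B=46 C=23 D=29 E=54] avail[A=18 B=46 C=9 D=29 E=54] open={R10,R7}
Final available[A] = 18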